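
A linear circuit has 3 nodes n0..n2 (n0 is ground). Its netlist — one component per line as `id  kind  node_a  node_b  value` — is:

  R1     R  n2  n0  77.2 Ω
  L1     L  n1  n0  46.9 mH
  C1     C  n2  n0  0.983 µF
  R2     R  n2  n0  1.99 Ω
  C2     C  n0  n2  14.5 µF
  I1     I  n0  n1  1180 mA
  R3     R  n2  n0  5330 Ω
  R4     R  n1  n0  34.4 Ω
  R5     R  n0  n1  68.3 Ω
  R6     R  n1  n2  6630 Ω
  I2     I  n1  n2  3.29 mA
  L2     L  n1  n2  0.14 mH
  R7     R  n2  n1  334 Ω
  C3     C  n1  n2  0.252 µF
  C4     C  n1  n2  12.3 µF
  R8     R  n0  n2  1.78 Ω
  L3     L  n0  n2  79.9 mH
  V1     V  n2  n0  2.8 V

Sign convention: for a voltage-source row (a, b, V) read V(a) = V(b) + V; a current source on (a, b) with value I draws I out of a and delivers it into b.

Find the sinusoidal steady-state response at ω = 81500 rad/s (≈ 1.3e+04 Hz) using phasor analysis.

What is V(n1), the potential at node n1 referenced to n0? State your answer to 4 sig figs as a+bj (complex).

Apply KCL at each of the 2 non-ground nodes and solve the resulting linear system.
Node n1: branches {L1, I1, R4, R5, R6, I2, L2, R7, C3, C4} → V_1 = 2.857-1.125j
Node n2: branches {R1, C1, R2, C2, R3, R6, I2, L2, R7, C3, C4, R8, L3, V1} → V_2 = 2.800+0.000j
Source currents: i(V1)=-1.961-3.483j

2.857-1.125j V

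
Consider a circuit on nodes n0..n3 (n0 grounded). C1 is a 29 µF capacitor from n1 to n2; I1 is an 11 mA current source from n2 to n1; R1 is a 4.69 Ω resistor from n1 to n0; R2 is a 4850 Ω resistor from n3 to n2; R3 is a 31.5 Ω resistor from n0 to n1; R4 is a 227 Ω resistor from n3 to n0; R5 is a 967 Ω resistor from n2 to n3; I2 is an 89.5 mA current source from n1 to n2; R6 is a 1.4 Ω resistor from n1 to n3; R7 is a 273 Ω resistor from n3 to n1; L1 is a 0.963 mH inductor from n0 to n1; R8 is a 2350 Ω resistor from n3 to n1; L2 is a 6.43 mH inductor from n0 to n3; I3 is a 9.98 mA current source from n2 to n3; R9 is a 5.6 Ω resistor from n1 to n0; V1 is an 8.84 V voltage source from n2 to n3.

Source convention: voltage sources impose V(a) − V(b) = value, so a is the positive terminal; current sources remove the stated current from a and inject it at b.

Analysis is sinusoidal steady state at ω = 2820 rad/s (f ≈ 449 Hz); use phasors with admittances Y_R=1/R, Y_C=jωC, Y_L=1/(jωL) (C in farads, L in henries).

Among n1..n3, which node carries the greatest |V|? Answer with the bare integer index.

Apply KCL at each of the 3 non-ground nodes and solve the resulting linear system.
Node n1: branches {C1, I1, R1, R3, I2, R6, R7, L1, R8, R9} → V_1 = 0.05532+0.07351j
Node n2: branches {C1, I1, R2, R5, I2, I3, V1} → V_2 = 8.961-0.9254j
Node n3: branches {R2, R4, R5, R6, R7, R8, L2, I3, V1} → V_3 = 0.1212-0.9254j
Source currents: i(V1)=-0.02413-0.7283j

2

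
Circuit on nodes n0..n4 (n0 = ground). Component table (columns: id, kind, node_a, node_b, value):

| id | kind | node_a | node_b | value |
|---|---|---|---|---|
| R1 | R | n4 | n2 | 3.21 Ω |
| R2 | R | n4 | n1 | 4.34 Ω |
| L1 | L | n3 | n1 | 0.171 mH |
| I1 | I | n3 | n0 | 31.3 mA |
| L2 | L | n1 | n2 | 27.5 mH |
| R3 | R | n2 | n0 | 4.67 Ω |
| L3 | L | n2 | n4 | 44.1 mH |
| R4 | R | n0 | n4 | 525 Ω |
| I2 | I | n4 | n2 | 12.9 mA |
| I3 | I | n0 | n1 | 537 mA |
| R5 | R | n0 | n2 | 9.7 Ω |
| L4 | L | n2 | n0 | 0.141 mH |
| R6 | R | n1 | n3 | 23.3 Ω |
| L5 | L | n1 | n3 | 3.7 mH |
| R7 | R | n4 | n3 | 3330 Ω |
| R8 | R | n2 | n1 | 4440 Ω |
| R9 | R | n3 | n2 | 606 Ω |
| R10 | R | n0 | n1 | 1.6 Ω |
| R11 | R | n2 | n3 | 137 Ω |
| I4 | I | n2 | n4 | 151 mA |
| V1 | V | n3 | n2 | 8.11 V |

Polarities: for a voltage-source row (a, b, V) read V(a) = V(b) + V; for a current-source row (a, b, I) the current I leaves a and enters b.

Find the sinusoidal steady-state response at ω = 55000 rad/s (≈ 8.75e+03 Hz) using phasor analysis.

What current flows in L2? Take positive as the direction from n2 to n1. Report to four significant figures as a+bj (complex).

MNA unknowns: 4 node voltages V₁..V_4 plus 1 source current (V1)
R1: Y=0.3115+0.000j on G[4,2]
R2: Y=0.2304+0.000j on G[4,1]
L1: Y=0.000-0.1063j on G[3,1]
I1: z[3]−=0.0313, z[0]+=0.0313
L2: Y=0.000-0.0006612j on G[1,2]
R3: Y=0.2141+0.000j on G[2,0]
L3: Y=0.000-0.0004123j on G[2,4]
R4: Y=0.001905+0.000j on G[0,4]
I2: z[4]−=0.0129, z[2]+=0.0129
I3: z[0]−=0.537, z[1]+=0.537
R5: Y=0.1031+0.000j on G[0,2]
L4: Y=0.000-0.1289j on G[2,0]
R6: Y=0.04292+0.000j on G[1,3]
L5: Y=0.000-0.004914j on G[1,3]
R7: Y=0.0003003+0.000j on G[4,3]
R8: Y=0.0002252+0.000j on G[2,1]
R9: Y=0.001650+0.000j on G[3,2]
R10: Y=0.6250+0.000j on G[0,1]
R11: Y=0.007299+0.000j on G[2,3]
I4: z[2]−=0.151, z[4]+=0.151
V1: row V3−V2=8.11, i_V1 at 3,2
solve → V1=1.160-0.6373j, V2=-1.031+0.8353j, V3=7.079+0.8353j, V4=0.1589+0.2097j
aux → i_V1=-0.5238+0.5951j

0.0009736+0.001448j A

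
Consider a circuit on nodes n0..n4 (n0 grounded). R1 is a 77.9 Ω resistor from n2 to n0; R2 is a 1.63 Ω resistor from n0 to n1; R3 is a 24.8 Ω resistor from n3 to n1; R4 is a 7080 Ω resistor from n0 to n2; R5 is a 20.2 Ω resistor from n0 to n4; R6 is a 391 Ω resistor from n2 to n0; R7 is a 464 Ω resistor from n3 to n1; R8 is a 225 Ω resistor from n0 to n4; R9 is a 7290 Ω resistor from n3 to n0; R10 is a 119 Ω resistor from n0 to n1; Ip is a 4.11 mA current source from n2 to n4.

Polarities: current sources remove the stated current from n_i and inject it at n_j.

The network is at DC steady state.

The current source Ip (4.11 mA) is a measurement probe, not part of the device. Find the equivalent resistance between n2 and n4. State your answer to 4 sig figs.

R_eq = 82.90 Ω

Apply KCL at each of the 4 non-ground nodes and solve the resulting linear system.
Node n1: branches {R2, R3, R7, R10} → V_1 = 0.000
Node n2: branches {R1, R4, R6, Ip} → V_2 = -0.2646
Node n3: branches {R3, R7, R9} → V_3 = 0.000
Node n4: branches {R5, R8, Ip} → V_4 = 0.07618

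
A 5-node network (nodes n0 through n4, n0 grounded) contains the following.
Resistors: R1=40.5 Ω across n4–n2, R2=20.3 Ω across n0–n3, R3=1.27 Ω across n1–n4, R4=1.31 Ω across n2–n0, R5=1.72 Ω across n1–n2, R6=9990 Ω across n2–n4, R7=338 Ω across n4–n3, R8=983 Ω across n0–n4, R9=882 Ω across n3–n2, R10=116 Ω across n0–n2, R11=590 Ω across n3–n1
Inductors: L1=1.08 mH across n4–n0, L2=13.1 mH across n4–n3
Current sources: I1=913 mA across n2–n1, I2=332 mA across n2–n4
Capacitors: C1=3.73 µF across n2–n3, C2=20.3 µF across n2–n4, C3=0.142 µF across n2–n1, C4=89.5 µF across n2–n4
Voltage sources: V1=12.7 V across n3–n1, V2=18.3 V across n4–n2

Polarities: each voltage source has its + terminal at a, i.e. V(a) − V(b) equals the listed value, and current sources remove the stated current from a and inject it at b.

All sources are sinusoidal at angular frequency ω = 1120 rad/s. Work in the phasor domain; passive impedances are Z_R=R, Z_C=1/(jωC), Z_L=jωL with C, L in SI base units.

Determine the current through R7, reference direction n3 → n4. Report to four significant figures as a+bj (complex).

0.01504-0.0003509j A

MNA unknowns: 4 node voltages V₁..V_4 plus 2 source currents (V1, V2)
R1: Y=0.02469+0.000j on G[4,2]
L1: Y=0.000-0.8267j on G[4,0]
I1: z[2]−=0.913, z[1]+=0.913
R2: Y=0.04926+0.000j on G[0,3]
C1: Y=0.000+0.004178j on G[2,3]
R3: Y=0.7874+0.000j on G[1,4]
I2: z[2]−=0.332, z[4]+=0.332
C2: Y=0.000+0.02274j on G[2,4]
R4: Y=0.7634+0.000j on G[2,0]
R5: Y=0.5814+0.000j on G[1,2]
R6: Y=0.0001001+0.000j on G[2,4]
R7: Y=0.002959+0.000j on G[4,3]
L2: Y=0.000-0.06816j on G[4,3]
C3: Y=0.000+0.0001590j on G[2,1]
R8: Y=0.001017+0.000j on G[0,4]
R9: Y=0.001134+0.000j on G[3,2]
C4: Y=0.000+0.1002j on G[2,4]
R10: Y=0.008621+0.000j on G[0,2]
R11: Y=0.001695+0.000j on G[3,1]
V1: row V3−V1=12.7, i_V1 at 3,1
V2: row V4−V2=18.3, i_V2 at 4,2
solve → V1=0.7734+8.323j, V2=-9.911+8.442j, V3=13.47+8.323j, V4=8.389+8.442j
aux → i_V1=-0.7192-0.1607j, i_V2=-13.10+4.236j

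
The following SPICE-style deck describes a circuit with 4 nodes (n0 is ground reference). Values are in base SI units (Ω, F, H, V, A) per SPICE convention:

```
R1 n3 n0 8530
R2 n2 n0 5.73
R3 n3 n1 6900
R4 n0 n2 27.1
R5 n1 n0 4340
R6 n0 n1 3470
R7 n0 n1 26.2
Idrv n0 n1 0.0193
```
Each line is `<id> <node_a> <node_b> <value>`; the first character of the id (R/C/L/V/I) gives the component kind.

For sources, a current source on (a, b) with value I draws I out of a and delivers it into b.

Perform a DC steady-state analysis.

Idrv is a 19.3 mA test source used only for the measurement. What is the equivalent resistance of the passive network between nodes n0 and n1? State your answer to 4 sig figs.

R_eq = 25.81 Ω

MNA unknowns: 3 node voltages V₁..V_3
R1: Y=0.0001172 on G[3,0]
R2: Y=0.1745 on G[2,0]
R3: Y=0.0001449 on G[3,1]
R4: Y=0.03690 on G[0,2]
R5: Y=0.0002304 on G[1,0]
R6: Y=0.0002882 on G[0,1]
R7: Y=0.03817 on G[0,1]
Idrv: z[0]−=0.0193, z[1]+=0.0193
solve → V1=0.4980, V2=0.000, V3=0.2753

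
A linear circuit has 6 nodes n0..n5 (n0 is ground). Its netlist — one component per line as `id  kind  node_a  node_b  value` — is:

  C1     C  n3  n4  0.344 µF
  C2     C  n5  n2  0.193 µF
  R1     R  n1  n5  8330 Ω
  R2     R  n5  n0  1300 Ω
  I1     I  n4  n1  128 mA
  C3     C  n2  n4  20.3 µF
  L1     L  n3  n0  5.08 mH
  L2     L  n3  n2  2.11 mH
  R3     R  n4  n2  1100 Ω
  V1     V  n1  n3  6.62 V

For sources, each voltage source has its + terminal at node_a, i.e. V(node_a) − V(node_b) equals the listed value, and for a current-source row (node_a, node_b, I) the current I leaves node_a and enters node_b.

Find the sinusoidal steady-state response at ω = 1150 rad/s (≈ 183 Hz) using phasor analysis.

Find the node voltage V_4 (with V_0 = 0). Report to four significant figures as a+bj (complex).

Apply KCL at each of the 5 non-ground nodes and solve the resulting linear system.
Node n1: branches {R1, I1, V1} → V_1 = 6.619-0.004106j
Node n2: branches {C2, C3, L2, R3} → V_2 = -0.001721-0.3099j
Node n3: branches {C1, L1, L2, V1} → V_3 = -0.001029-0.004106j
Node n4: branches {C1, I1, C3, R3} → V_4 = -0.2081+5.079j
Node n5: branches {C2, R1, R2} → V_5 = 0.9137-0.2290j
Source currents: i(V1)=0.1273-2.700e-05j

-0.2081+5.079j V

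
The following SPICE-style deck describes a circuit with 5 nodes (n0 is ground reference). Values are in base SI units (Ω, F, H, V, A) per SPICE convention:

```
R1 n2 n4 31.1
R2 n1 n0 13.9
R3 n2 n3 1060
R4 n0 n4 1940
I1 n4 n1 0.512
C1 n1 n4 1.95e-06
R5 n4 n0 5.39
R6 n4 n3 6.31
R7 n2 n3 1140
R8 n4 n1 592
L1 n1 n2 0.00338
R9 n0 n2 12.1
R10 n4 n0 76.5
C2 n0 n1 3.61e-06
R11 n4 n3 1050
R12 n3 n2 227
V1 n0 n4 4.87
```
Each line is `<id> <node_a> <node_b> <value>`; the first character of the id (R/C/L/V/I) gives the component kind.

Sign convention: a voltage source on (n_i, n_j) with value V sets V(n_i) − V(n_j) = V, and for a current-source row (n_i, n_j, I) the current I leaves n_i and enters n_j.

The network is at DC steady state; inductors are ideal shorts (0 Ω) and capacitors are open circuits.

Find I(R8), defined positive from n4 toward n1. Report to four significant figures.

-0.01099 A

Element admittances at DC:
  Y(R1) = 0.03215 S between n2,n4
  Y(R2) = 0.07194 S between n1,n0
  Y(R3) = 0.0009434 S between n2,n3
  Y(R4) = 0.0005155 S between n0,n4
  I1: injects 0.512 A into n1 (from n4)
  Y(C1) = 0.000 S between n1,n4
  Y(R5) = 0.1855 S between n4,n0
  Y(R6) = 0.1585 S between n4,n3
  Y(R7) = 0.0008772 S between n2,n3
  Y(R8) = 0.001689 S between n4,n1
  L1: short n1↔n2 (DC inductor)
  Y(R9) = 0.08264 S between n0,n2
  Y(R10) = 0.01307 S between n4,n0
  Y(C2) = 0.000 S between n0,n1
  Y(R11) = 0.0009524 S between n4,n3
  Y(R12) = 0.004405 S between n3,n2
  V1: constraint V(n0)−V(n4) = 4.87
Assemble and solve the 6×6 MNA system:
  V(n1)=1.636  V(n2)=1.636  V(n3)=-4.625  V(n4)=-4.870
  i(L1)=0.3833  i(V1)=-0.7168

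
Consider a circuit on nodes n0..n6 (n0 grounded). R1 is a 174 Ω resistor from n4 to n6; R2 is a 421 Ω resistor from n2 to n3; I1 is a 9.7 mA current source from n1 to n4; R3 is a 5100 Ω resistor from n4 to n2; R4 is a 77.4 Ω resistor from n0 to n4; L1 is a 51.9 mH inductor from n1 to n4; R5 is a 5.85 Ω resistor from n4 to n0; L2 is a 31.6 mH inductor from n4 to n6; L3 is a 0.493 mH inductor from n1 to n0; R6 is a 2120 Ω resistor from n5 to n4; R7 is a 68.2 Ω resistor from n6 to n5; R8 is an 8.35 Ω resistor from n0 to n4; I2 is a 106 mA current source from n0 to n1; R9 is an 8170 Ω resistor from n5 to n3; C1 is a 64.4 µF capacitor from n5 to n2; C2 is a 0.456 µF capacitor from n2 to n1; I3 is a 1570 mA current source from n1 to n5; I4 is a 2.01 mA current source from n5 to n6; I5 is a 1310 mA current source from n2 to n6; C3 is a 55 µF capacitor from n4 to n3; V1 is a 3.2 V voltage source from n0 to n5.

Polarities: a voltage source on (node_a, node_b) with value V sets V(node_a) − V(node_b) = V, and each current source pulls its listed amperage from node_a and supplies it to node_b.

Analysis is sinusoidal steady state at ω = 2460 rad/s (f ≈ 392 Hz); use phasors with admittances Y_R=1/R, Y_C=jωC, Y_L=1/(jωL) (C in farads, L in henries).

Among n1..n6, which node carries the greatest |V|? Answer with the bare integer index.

6

Element admittances at ω=2460 rad/s:
  Y(R1) = 0.005747+0.000j S between n4,n6
  Y(R2) = 0.002375+0.000j S between n2,n3
  I1: injects 0.0097 A into n4 (from n1)
  Y(R3) = 0.0001961+0.000j S between n4,n2
  Y(R4) = 0.01292+0.000j S between n0,n4
  Y(L1) = 0.000-0.007832j S between n1,n4
  Y(R5) = 0.1709+0.000j S between n4,n0
  Y(L2) = 0.000-0.01286j S between n4,n6
  Y(L3) = 0.000-0.8246j S between n1,n0
  Y(R6) = 0.0004717+0.000j S between n5,n4
  Y(R7) = 0.01466+0.000j S between n6,n5
  Y(R8) = 0.1198+0.000j S between n0,n4
  I2: injects 0.106 A into n1 (from n0)
  Y(R9) = 0.0001224+0.000j S between n5,n3
  Y(C1) = 0.000+0.1584j S between n5,n2
  Y(C2) = 0.000+0.001122j S between n2,n1
  I3: injects 1.57 A into n5 (from n1)
  I4: injects 0.00201 A into n6 (from n5)
  I5: injects 1.31 A into n6 (from n2)
  Y(C3) = 0.000+0.1353j S between n4,n3
  V1: constraint V(n0)−V(n5) = 3.2
Assemble and solve the 7×7 MNA system:
  V(n1)=0.02292-1.795j  V(n2)=-3.325+8.111j  V(n3)=2.118-1.062j  V(n4)=1.956-1.163j  V(n5)=-3.200+0.000j  V(n6)=44.93+26.76j
  i(V1)=-0.9919-0.3719j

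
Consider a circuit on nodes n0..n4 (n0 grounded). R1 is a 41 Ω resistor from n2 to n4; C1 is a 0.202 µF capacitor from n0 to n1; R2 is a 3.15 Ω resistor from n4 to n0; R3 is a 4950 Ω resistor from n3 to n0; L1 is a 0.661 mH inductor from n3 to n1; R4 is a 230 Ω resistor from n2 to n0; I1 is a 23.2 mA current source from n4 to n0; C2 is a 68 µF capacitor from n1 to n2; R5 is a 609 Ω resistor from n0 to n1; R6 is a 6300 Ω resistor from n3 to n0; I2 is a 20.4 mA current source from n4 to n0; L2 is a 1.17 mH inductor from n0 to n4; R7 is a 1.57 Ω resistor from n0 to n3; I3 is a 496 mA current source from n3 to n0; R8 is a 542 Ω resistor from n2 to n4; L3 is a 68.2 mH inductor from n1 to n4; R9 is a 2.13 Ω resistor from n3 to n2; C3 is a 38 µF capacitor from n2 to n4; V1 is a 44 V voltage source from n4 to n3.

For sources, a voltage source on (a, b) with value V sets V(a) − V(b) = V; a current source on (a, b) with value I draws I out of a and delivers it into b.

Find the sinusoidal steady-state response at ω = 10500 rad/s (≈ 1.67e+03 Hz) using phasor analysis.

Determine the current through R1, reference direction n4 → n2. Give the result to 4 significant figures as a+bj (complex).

0.7102-0.6909j A

Element admittances at ω=10500 rad/s:
  Y(R1) = 0.02439+0.000j S between n2,n4
  Y(C1) = 0.000+0.002121j S between n0,n1
  Y(R2) = 0.3175+0.000j S between n4,n0
  Y(R3) = 0.0002020+0.000j S between n3,n0
  Y(L1) = 0.000-0.1441j S between n3,n1
  Y(R4) = 0.004348+0.000j S between n2,n0
  I1: injects 0.0232 A into n0 (from n4)
  Y(C2) = 0.000+0.7140j S between n1,n2
  Y(R5) = 0.001642+0.000j S between n0,n1
  Y(R6) = 0.0001587+0.000j S between n3,n0
  I2: injects 0.0204 A into n0 (from n4)
  Y(L2) = 0.000-0.08140j S between n0,n4
  Y(R7) = 0.6369+0.000j S between n0,n3
  I3: injects 0.496 A into n0 (from n3)
  Y(R8) = 0.001845+0.000j S between n2,n4
  Y(L3) = 0.000-0.001396j S between n1,n4
  Y(R9) = 0.4695+0.000j S between n3,n2
  Y(C3) = 0.000+0.3990j S between n2,n4
  V1: constraint V(n4)−V(n3) = 44
Assemble and solve the 5×5 MNA system:
  V(n1)=3.154+37.68j  V(n2)=-0.4249+30.56j  V(n3)=-15.31+2.235j  V(n4)=28.69+2.235j
  i(V1)=-21.35-9.214j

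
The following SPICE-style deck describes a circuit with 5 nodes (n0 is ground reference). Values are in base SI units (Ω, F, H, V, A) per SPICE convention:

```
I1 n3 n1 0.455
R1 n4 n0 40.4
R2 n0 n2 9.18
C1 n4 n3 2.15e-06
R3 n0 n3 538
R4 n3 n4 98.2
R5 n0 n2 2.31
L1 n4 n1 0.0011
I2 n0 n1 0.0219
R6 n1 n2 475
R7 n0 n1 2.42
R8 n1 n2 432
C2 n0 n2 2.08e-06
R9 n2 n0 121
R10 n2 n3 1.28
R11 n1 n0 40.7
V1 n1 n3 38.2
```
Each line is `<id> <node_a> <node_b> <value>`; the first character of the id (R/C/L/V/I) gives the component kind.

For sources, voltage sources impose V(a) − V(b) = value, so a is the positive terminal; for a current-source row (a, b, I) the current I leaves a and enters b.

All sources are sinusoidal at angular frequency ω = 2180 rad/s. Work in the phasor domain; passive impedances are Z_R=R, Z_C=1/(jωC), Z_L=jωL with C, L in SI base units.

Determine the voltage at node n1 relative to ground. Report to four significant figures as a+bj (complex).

Apply KCL at each of the 4 non-ground nodes and solve the resulting linear system.
Node n1: branches {I1, L1, I2, R6, R7, R8, R11, V1} → V_1 = 15.71+0.1043j
Node n2: branches {R2, R5, R6, R8, C2, R9, R10} → V_2 = -13.10+0.1059j
Node n3: branches {I1, C1, R3, R4, R10, V1} → V_3 = -22.49+0.1043j
Node n4: branches {R1, C1, R4, L1} → V_4 = 15.99-1.806j
Source currents: i(V1)=-7.323-0.1619j

15.71+0.1043j V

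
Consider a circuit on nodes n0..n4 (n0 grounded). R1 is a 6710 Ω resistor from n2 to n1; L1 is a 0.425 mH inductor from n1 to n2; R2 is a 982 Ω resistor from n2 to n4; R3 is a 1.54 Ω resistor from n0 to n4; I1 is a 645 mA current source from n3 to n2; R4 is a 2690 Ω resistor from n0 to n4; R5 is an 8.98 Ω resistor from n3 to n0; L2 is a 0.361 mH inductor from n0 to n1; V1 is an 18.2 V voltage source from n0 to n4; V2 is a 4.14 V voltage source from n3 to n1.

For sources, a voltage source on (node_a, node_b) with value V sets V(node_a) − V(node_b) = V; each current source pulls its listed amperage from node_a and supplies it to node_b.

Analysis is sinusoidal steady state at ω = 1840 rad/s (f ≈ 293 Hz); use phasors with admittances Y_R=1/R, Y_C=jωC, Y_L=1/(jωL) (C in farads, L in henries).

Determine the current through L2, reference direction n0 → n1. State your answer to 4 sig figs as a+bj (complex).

MNA unknowns: 4 node voltages V₁..V_4 plus 2 source currents (V1, V2)
R1: Y=0.0001490+0.000j on G[2,1]
L1: Y=0.000-1.279j on G[1,2]
R2: Y=0.001018+0.000j on G[2,4]
R3: Y=0.6494+0.000j on G[0,4]
I1: z[3]−=0.645, z[2]+=0.645
R4: Y=0.0003717+0.000j on G[0,4]
R5: Y=0.1114+0.000j on G[3,0]
L2: Y=0.000-1.505j on G[0,1]
V1: row V0−V4=18.2, i_V1 at 0,4
V2: row V3−V1=4.14, i_V2 at 3,1
solve → V1=-0.02332-0.3168j, V2=-0.02312+0.1731j, V3=4.117-0.3168j, V4=-18.20+0.000j
aux → i_V1=-11.84-0.0001763j, i_V2=-1.103+0.03528j

0.4769-0.03510j A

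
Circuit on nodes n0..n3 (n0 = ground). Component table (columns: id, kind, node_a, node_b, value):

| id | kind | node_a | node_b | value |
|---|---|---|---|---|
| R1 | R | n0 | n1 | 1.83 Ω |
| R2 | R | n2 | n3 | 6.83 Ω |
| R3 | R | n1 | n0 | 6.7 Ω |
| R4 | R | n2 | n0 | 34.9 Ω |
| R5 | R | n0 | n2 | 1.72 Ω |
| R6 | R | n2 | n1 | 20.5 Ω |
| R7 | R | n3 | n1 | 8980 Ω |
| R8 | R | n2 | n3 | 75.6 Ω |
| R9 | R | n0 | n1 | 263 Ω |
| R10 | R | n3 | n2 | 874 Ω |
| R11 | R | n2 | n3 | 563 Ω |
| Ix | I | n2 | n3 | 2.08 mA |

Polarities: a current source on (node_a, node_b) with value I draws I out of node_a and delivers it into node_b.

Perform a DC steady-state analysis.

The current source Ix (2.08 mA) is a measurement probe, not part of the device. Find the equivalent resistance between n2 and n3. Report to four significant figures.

Element admittances at DC:
  Y(R1) = 0.5464 S between n0,n1
  Y(R2) = 0.1464 S between n2,n3
  Y(R3) = 0.1493 S between n1,n0
  Y(R4) = 0.02865 S between n2,n0
  Y(R5) = 0.5814 S between n0,n2
  Y(R6) = 0.04878 S between n2,n1
  Y(R7) = 0.0001114 S between n3,n1
  Y(R8) = 0.01323 S between n2,n3
  Y(R9) = 0.003802 S between n0,n1
  Y(R10) = 0.001144 S between n3,n2
  Y(R11) = 0.001776 S between n2,n3
  Ix: injects 0.00208 A into n3 (from n2)
Assemble and solve the 3×3 MNA system:
  V(n1)=1.770e-06  V(n2)=-2.030e-06  V(n3)=0.01278

R_eq = 6.147 Ω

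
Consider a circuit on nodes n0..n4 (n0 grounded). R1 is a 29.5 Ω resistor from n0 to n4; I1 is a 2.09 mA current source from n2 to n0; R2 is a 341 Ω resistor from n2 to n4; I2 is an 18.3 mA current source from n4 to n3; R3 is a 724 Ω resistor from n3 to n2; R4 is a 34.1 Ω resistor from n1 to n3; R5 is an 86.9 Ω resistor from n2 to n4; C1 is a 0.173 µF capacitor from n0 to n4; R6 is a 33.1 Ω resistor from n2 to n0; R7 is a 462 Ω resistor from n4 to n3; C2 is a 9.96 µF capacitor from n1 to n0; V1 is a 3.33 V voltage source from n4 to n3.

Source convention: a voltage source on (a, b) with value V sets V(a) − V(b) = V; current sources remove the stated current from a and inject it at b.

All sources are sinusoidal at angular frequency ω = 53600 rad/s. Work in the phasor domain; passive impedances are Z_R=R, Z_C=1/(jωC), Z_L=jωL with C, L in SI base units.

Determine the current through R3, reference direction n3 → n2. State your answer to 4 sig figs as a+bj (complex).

-0.003187-0.0001134j A

MNA unknowns: 4 node voltages V₁..V_4 plus 1 source current (V1)
R1: Y=0.03390+0.000j on G[0,4]
I1: z[2]−=0.00209, z[0]+=0.00209
R2: Y=0.002933+0.000j on G[2,4]
I2: z[4]−=0.0183, z[3]+=0.0183
R3: Y=0.001381+0.000j on G[3,2]
R4: Y=0.02933+0.000j on G[1,3]
R5: Y=0.01151+0.000j on G[2,4]
C1: Y=0.000+0.009273j on G[0,4]
R6: Y=0.03021+0.000j on G[2,0]
R7: Y=0.002165+0.000j on G[4,3]
C2: Y=0.000+0.5339j on G[1,0]
V1: row V4−V3=3.33, i_V1 at 4,3
solve → V1=-0.01285+0.1088j, V2=0.3142-0.04300j, V3=-1.993-0.1251j, V4=1.337-0.1251j
aux → i_V1=-0.08676-0.006972j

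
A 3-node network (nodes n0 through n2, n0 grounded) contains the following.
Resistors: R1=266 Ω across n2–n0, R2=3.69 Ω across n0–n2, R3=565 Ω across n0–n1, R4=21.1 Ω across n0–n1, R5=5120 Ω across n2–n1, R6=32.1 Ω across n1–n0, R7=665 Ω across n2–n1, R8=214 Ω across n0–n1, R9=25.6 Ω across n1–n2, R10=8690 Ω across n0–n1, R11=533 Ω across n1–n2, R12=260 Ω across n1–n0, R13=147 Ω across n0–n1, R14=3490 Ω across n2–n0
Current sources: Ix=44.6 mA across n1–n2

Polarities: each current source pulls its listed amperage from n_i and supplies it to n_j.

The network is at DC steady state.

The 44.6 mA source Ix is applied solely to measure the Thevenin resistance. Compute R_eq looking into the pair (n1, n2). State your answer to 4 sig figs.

Apply KCL at each of the 2 non-ground nodes and solve the resulting linear system.
Node n1: branches {R3, R4, R5, R6, R7, R8, R9, R10, R11, R12, R13, Ix} → V_1 = -0.2911
Node n2: branches {R1, R2, R5, R7, R9, R11, R14, Ix} → V_2 = 0.1013

R_eq = 8.798 Ω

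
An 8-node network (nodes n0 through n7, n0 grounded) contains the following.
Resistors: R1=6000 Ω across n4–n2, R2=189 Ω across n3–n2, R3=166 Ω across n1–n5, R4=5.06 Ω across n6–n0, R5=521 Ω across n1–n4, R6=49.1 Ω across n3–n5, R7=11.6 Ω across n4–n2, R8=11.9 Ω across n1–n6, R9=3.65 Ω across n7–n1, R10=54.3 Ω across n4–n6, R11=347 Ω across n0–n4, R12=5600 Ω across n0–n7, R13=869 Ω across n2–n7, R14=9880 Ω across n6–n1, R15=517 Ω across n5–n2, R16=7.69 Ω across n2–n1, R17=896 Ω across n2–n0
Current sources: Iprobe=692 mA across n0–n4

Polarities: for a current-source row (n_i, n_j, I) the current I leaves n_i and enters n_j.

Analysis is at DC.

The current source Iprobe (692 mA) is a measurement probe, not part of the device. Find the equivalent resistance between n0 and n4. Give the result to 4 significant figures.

R_eq = 22.56 Ω

MNA unknowns: 7 node voltages V₁..V_7
R1: Y=0.0001667 on G[4,2]
R2: Y=0.005291 on G[3,2]
R3: Y=0.006024 on G[1,5]
R4: Y=0.1976 on G[6,0]
R5: Y=0.001919 on G[1,4]
R6: Y=0.02037 on G[3,5]
R7: Y=0.08621 on G[4,2]
R8: Y=0.08403 on G[1,6]
R9: Y=0.2740 on G[7,1]
R10: Y=0.01842 on G[4,6]
R11: Y=0.002882 on G[0,4]
R12: Y=0.0001786 on G[0,7]
R13: Y=0.001151 on G[2,7]
R14: Y=0.0001012 on G[6,1]
R15: Y=0.001934 on G[5,2]
R16: Y=0.1300 on G[2,1]
R17: Y=0.001116 on G[2,0]
Iprobe: z[0]−=0.692, z[4]+=0.692
solve → V1=8.017, V2=10.94, V3=9.788, V4=15.61, V5=9.490, V6=3.205, V7=8.024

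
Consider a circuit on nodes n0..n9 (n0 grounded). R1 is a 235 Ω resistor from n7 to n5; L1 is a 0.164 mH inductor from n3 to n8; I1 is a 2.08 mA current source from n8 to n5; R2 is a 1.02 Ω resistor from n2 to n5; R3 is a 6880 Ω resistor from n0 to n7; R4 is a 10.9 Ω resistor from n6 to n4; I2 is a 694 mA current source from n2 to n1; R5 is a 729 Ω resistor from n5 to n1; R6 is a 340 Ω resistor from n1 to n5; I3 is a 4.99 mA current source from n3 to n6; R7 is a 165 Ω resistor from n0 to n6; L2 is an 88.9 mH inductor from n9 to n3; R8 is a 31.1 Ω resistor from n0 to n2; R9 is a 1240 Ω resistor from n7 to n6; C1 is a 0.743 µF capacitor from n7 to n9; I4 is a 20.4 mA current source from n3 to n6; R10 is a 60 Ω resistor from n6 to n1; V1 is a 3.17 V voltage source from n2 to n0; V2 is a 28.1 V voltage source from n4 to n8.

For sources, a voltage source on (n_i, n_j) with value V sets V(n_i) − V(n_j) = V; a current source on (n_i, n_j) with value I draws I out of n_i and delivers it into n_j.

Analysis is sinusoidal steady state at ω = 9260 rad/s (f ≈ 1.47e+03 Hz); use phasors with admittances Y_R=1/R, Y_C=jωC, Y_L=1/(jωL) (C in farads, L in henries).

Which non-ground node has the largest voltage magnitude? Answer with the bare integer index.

1

Apply KCL at each of the 9 non-ground nodes and solve the resulting linear system.
Node n1: branches {I2, R5, R6, R10} → V_1 = 77.33+1.298j
Node n2: branches {R2, I2, R8, V1} → V_2 = 3.170+0.000j
Node n3: branches {L1, I3, L2, I4} → V_3 = 26.27+1.801j
Node n4: branches {R4, V2} → V_4 = 54.40+1.851j
Node n5: branches {R1, I1, R2, R5, R6} → V_5 = 3.537-0.009589j
Node n6: branches {R4, I3, R7, R9, I4, R10} → V_6 = 54.78+1.636j
Node n7: branches {R1, R3, R9, C1} → V_7 = 12.89-3.544j
Node n8: branches {L1, I1, V2} → V_8 = 26.30+1.851j
Node n9: branches {L2, C1} → V_9 = 10.02-4.690j
Source currents: i(V1)=-0.4358-0.009401j, i(V2)=0.03535-0.01973j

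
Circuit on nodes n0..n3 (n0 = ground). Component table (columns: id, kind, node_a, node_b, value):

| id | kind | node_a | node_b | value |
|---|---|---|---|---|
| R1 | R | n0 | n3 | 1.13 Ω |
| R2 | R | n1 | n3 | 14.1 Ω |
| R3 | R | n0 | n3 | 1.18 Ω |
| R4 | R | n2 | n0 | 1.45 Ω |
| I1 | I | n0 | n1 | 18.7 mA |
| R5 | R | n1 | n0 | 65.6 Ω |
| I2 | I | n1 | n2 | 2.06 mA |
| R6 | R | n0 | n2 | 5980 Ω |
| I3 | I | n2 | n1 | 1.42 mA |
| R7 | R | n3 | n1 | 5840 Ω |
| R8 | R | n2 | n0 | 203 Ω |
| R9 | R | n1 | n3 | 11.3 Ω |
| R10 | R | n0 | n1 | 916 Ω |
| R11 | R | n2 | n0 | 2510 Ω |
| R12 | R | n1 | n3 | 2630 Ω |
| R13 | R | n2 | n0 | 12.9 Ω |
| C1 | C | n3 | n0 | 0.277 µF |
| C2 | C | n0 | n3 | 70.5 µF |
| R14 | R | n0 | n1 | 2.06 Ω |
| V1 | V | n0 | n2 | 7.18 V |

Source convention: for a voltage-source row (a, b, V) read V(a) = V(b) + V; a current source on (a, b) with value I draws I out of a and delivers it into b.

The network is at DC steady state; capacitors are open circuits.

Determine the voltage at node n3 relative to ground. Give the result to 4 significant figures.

MNA unknowns: 3 node voltages V₁..V_3 plus 1 source current (V1)
R1: Y=0.8850 on G[0,3]
R2: Y=0.07092 on G[1,3]
R3: Y=0.8475 on G[0,3]
R4: Y=0.6897 on G[2,0]
I1: z[0]−=0.0187, z[1]+=0.0187
R5: Y=0.01524 on G[1,0]
I2: z[1]−=0.00206, z[2]+=0.00206
R6: Y=0.0001672 on G[0,2]
I3: z[2]−=0.00142, z[1]+=0.00142
R7: Y=0.0001712 on G[3,1]
R8: Y=0.004926 on G[2,0]
R9: Y=0.08850 on G[1,3]
R10: Y=0.001092 on G[0,1]
R11: Y=0.0003984 on G[2,0]
R12: Y=0.0003802 on G[1,3]
R13: Y=0.07752 on G[2,0]
C1: Y=0.000 on G[3,0]
C2: Y=0.000 on G[0,3]
R14: Y=0.4854 on G[0,1]
V1: row V0−V2=7.18, i_V1 at 0,2
solve → V1=0.02786, V2=-7.180, V3=0.002355
aux → i_V1=-5.548

0.002355 V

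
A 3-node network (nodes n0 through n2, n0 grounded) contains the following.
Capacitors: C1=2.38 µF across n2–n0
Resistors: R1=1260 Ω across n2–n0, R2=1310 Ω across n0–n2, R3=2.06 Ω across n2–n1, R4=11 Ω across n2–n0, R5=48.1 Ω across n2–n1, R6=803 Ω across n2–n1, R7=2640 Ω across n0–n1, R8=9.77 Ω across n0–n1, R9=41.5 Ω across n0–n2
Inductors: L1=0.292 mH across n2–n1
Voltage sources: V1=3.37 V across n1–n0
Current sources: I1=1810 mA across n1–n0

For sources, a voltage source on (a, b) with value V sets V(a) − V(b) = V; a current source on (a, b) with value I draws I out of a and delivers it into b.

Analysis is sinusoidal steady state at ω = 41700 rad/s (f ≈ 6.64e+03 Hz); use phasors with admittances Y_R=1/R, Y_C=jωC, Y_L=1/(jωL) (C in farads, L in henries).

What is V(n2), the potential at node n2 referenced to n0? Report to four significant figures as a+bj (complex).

2.726-0.5183j V

Apply KCL at each of the 2 non-ground nodes and solve the resulting linear system.
Node n1: branches {R3, R5, R6, R7, R8, L1, V1, I1} → V_1 = 3.370+0.000j
Node n2: branches {C1, R1, R2, R3, R4, R5, R6, L1, R9} → V_2 = 2.726-0.5183j
Source currents: i(V1)=-2.525-0.2102j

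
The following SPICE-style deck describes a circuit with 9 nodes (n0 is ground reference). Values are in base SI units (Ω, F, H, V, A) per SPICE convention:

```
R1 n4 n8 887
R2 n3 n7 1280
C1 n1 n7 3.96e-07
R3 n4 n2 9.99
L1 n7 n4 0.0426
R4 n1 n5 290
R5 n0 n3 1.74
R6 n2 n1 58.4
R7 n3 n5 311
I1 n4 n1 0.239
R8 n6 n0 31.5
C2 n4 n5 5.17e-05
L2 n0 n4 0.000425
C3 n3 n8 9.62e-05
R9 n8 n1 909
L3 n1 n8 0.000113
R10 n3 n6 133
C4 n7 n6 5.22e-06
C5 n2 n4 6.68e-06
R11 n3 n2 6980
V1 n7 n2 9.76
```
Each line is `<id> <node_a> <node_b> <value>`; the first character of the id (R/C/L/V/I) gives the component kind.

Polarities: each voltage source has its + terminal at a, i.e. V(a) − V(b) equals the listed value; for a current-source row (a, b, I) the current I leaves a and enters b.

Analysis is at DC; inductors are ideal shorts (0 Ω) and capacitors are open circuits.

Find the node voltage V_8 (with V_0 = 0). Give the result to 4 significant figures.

MNA unknowns: 8 node voltages V₁..V_8 plus 4 source currents (L1, L2, L3, V1)
R1: Y=0.001127 on G[4,8]
R2: Y=0.0007813 on G[3,7]
C1: Y=0.000 on G[1,7]
R3: Y=0.1001 on G[4,2]
L1: row V7−V4=0, i_L1 at 7,4
R4: Y=0.003448 on G[1,5]
R5: Y=0.5747 on G[0,3]
R6: Y=0.01712 on G[2,1]
R7: Y=0.003215 on G[3,5]
I1: z[4]−=0.239, z[1]+=0.239
R8: Y=0.03175 on G[6,0]
C2: Y=0.000 on G[4,5]
L2: row V0−V4=0, i_L2 at 0,4
C3: Y=0.000 on G[3,8]
R9: Y=0.001100 on G[8,1]
L3: row V1−V8=0, i_L3 at 1,8
R10: Y=0.007519 on G[3,6]
C4: Y=0.000 on G[7,6]
C5: Y=0.000 on G[2,4]
R11: Y=0.0001433 on G[3,2]
V1: row V7−V2=9.76, i_V1 at 7,2
solve → V1=3.610, V2=-9.760, V3=0.007899, V4=0.000, V5=1.872, V6=0.001513, V7=0.000, V8=3.610
aux → i_L1=1.207, i_L2=0.004588, i_L3=0.004070, i_V1=-1.207

3.610 V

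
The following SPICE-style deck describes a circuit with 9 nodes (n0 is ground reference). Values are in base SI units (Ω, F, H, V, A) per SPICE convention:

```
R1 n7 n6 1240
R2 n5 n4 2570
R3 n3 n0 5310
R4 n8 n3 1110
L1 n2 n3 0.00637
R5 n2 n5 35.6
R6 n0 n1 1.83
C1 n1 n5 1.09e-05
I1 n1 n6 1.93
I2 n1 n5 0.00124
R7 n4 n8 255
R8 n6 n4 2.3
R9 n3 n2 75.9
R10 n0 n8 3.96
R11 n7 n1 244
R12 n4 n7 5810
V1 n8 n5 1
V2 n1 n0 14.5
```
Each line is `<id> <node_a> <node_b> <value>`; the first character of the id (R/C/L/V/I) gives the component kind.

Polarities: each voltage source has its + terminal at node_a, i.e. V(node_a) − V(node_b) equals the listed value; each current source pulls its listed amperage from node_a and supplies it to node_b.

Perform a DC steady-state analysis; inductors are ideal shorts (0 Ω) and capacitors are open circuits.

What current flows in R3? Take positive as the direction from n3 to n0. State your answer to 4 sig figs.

0.001030 A

Apply KCL at each of the 8 non-ground nodes and solve the resulting linear system.
Node n1: branches {R6, C1, I1, I2, R11, V2} → V_1 = 14.50
Node n2: branches {L1, R5, R9} → V_2 = 5.469
Node n3: branches {R3, R4, L1, R9} → V_3 = 5.469
Node n4: branches {R2, R7, R8, R12} → V_4 = 385.5
Node n5: branches {R2, R5, C1, I2, V1} → V_5 = 5.473
Node n6: branches {R1, I1, R8} → V_6 = 389.4
Node n7: branches {R1, R11, R12} → V_7 = 86.63
Node n8: branches {R4, R7, R10, V1} → V_8 = 6.473
Source currents: i(L1)=0.0001249, i(V1)=-0.1490, i(V2)=-9.559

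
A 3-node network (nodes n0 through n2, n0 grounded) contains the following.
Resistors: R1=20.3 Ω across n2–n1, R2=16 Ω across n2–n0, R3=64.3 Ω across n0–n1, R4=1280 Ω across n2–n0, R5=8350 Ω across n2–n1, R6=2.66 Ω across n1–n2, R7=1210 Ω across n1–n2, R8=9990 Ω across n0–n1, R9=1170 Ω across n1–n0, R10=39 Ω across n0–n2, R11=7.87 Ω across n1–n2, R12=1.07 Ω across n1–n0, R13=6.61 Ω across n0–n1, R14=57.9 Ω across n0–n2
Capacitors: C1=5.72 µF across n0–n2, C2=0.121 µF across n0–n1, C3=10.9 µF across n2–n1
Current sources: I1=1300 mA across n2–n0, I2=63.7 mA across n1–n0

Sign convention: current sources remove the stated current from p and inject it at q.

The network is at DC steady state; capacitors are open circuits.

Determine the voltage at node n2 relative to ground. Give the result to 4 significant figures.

Element admittances at DC:
  Y(R1) = 0.04926 S between n2,n1
  Y(C1) = 0.000 S between n0,n2
  Y(C2) = 0.000 S between n0,n1
  Y(R2) = 0.06250 S between n2,n0
  Y(R3) = 0.01555 S between n0,n1
  Y(R4) = 0.0007813 S between n2,n0
  Y(R5) = 0.0001198 S between n2,n1
  Y(R6) = 0.3759 S between n1,n2
  Y(R7) = 0.0008264 S between n1,n2
  I1: injects 1.3 A into n0 (from n2)
  Y(R8) = 0.0001001 S between n0,n1
  Y(R9) = 0.0008547 S between n1,n0
  Y(R10) = 0.02564 S between n0,n2
  Y(R11) = 0.1271 S between n1,n2
  Y(R12) = 0.9346 S between n1,n0
  Y(C3) = 0.000 S between n2,n1
  Y(R13) = 0.1513 S between n0,n1
  Y(R14) = 0.01727 S between n0,n2
  I2: injects 0.0637 A into n0 (from n1)
Assemble and solve the 2×2 MNA system:
  V(n1)=-0.9688  V(n2)=-2.784

-2.784 V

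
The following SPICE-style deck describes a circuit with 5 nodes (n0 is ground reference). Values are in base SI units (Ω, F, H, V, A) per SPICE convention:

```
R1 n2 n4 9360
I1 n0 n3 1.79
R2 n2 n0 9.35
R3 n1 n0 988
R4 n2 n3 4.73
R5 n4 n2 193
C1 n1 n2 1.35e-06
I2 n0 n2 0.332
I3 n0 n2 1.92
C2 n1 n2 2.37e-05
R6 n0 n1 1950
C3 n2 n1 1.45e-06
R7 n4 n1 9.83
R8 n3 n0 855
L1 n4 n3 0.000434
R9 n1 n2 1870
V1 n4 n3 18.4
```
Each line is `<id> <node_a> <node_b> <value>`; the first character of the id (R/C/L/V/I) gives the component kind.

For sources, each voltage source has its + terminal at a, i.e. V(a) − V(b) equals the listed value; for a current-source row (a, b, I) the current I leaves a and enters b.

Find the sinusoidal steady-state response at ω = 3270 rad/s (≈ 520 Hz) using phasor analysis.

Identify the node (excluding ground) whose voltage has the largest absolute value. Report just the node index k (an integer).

Apply KCL at each of the 4 non-ground nodes and solve the resulting linear system.
Node n1: branches {R3, C1, C2, R6, C3, R7, R9} → V_1 = 46.58-11.79j
Node n2: branches {R1, R2, R4, R5, C1, I2, I3, C2, C3, R9} → V_2 = 36.70+0.2076j
Node n3: branches {I1, R4, R8, L1, V1} → V_3 = 39.15-3.612j
Node n4: branches {R1, R5, R7, L1, V1} → V_4 = 57.55-3.612j
Source currents: i(V1)=-1.226+12.15j

4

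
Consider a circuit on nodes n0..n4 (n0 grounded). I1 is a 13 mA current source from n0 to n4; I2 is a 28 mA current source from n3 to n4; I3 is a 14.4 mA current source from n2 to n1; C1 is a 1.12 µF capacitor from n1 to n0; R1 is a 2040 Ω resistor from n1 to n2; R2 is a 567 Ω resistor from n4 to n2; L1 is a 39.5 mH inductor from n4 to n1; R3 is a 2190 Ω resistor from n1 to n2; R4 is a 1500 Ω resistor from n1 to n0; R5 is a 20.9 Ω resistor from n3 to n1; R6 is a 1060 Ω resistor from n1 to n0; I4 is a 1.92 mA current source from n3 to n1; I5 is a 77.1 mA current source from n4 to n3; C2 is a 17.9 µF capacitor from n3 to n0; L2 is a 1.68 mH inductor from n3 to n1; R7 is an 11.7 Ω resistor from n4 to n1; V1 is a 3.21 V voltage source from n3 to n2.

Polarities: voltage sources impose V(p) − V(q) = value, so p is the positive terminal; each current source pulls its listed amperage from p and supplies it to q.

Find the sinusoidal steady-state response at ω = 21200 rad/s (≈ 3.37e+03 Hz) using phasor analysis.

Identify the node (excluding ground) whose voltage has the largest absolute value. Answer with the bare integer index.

Element admittances at ω=21200 rad/s:
  I1: injects 0.013 A into n4 (from n0)
  I2: injects 0.028 A into n4 (from n3)
  I3: injects 0.0144 A into n1 (from n2)
  Y(C1) = 0.000+0.02374j S between n1,n0
  Y(R1) = 0.0004902+0.000j S between n1,n2
  Y(R2) = 0.001764+0.000j S between n4,n2
  Y(L1) = 0.000-0.001194j S between n4,n1
  Y(R3) = 0.0004566+0.000j S between n1,n2
  Y(R4) = 0.0006667+0.000j S between n1,n0
  Y(R5) = 0.04785+0.000j S between n3,n1
  Y(R6) = 0.0009434+0.000j S between n1,n0
  I4: injects 0.00192 A into n1 (from n3)
  I5: injects 0.0771 A into n3 (from n4)
  Y(C2) = 0.000+0.3795j S between n3,n0
  Y(L2) = 0.000-0.02808j S between n3,n1
  Y(R7) = 0.08547+0.000j S between n4,n1
  V1: constraint V(n3)−V(n2) = 3.21
Assemble and solve the 5×5 MNA system:
  V(n1)=-0.5081-0.08923j  V(n2)=-3.178-0.03083j  V(n3)=0.03217-0.03083j  V(n4)=-0.9759-0.09445j
  i(V1)=0.007989+0.0001675j

2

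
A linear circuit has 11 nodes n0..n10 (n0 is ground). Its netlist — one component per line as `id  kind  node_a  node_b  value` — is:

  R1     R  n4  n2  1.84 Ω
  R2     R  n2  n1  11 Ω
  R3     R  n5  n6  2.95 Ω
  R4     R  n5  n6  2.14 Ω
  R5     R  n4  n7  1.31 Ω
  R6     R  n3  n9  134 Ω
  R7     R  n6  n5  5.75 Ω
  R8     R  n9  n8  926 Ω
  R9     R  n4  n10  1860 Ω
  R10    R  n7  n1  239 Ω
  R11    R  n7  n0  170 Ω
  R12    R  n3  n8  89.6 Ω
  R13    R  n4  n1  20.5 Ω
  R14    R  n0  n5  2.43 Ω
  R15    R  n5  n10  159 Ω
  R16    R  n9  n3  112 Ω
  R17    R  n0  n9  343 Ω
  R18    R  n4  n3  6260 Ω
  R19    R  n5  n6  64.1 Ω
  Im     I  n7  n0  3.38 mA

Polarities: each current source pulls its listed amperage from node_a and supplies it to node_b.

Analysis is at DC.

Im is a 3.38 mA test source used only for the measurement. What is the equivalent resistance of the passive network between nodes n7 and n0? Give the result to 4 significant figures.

R_eq = 153.2 Ω

Element admittances at DC:
  Y(R1) = 0.5435 S between n4,n2
  Y(R2) = 0.09091 S between n2,n1
  Y(R3) = 0.3390 S between n5,n6
  Y(R4) = 0.4673 S between n5,n6
  Y(R5) = 0.7634 S between n4,n7
  Y(R6) = 0.007463 S between n3,n9
  Y(R7) = 0.1739 S between n6,n5
  Y(R8) = 0.001080 S between n9,n8
  Y(R9) = 0.0005376 S between n4,n10
  Y(R10) = 0.004184 S between n7,n1
  Y(R11) = 0.005882 S between n7,n0
  Y(R12) = 0.01116 S between n3,n8
  Y(R13) = 0.04878 S between n4,n1
  Y(R14) = 0.4115 S between n0,n5
  Y(R15) = 0.006289 S between n5,n10
  Y(R16) = 0.008929 S between n9,n3
  Y(R17) = 0.002915 S between n0,n9
  Y(R18) = 0.0001597 S between n4,n3
  Y(R19) = 0.01560 S between n5,n6
  Im: injects 0.00338 A into n0 (from n7)
Assemble and solve the 10×10 MNA system:
  V(n1)=-0.5175  V(n2)=-0.5174  V(n3)=-0.03112  V(n4)=-0.5174  V(n5)=-0.0006220  V(n6)=-0.0006220  V(n7)=-0.5179  V(n8)=-0.03072  V(n9)=-0.02665  V(n10)=-0.04132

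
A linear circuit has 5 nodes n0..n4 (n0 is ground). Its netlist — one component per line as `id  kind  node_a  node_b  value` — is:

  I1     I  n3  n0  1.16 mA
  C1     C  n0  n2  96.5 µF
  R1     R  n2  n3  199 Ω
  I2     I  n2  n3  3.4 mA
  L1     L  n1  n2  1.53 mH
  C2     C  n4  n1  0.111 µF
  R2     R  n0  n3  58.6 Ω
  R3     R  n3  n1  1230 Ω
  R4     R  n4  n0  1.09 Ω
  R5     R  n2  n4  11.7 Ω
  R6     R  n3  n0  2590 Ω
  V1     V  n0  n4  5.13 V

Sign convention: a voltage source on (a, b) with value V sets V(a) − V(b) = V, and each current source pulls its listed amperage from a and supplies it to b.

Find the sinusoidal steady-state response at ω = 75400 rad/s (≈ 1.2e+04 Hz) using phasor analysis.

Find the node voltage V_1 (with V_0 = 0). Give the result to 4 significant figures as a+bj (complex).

MNA unknowns: 4 node voltages V₁..V_4 plus 1 source current (V1)
I1: z[3]−=0.00116, z[0]+=0.00116
C1: Y=0.000+7.276j on G[0,2]
R1: Y=0.005025+0.000j on G[2,3]
I2: z[2]−=0.0034, z[3]+=0.0034
L1: Y=0.000-0.008668j on G[1,2]
C2: Y=0.000+0.008369j on G[4,1]
R2: Y=0.01706+0.000j on G[0,3]
R3: Y=0.0008130+0.000j on G[3,1]
R4: Y=0.9174+0.000j on G[4,0]
R5: Y=0.08547+0.000j on G[2,4]
R6: Y=0.0003861+0.000j on G[3,0]
V1: row V0−V4=5.13, i_V1 at 0,4
solve → V1=19.31-47.06j, V2=-0.02559+0.1161j, V3=0.7646-1.618j, V4=-5.130+0.000j
aux → i_V1=-5.537-0.2144j

19.31-47.06j V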